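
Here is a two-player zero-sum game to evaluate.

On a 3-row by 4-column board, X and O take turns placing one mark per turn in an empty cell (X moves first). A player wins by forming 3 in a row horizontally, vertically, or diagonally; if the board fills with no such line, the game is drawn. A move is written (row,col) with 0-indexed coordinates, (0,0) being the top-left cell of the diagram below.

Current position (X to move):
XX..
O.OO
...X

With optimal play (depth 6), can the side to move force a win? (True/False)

X winning at [XX../O.OO/...X]: True

ply 1, X at XX../O.OO/...X | (0,2)=+1→XXX./O.OO/...X*; (0,3)=-1→XX.X/O.OO/...X; (1,1)=+1→XX../OXOO/...X; (2,0)=-1→XX../O.OO/X..X; (2,1)=-1→XX../O.OO/.X.X; (2,2)=-1→XX../O.OO/..XX
ply 2: XXX./O.OO/...X is terminal -1 (O); from XX../O.OO/...X depth 6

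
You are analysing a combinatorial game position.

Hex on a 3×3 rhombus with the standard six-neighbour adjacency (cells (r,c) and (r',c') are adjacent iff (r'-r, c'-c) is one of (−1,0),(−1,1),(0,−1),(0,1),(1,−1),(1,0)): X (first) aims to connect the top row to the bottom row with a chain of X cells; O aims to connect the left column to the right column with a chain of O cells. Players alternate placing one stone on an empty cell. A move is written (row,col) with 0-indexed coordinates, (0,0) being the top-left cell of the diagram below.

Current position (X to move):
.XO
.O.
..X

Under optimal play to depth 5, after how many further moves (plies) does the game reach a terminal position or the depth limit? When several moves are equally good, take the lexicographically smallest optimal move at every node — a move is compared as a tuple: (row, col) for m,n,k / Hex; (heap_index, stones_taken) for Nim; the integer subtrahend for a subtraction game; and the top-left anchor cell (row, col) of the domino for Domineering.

PV length from [.XO/.O./..X]: 2 plies

ply 1, X at .XO/.O./..X | (0,0)=-1→XXO/.O./..X*; (1,0)=-1→.XO/XO./..X; (1,2)=-1→.XO/.OX/..X; (2,0)=-1→.XO/.O./X.X; (2,1)=-1→.XO/.O./.XX
ply 2, O at XXO/.O./..X | (1,0)=+1→XXO/OO./..X*; (1,2)=+1→XXO/.OO/..X; (2,0)=+1→XXO/.O./O.X; (2,1)=+1→XXO/.O./.OX
ply 3: XXO/OO./..X is terminal -1 (X); from .XO/.O./..X depth 5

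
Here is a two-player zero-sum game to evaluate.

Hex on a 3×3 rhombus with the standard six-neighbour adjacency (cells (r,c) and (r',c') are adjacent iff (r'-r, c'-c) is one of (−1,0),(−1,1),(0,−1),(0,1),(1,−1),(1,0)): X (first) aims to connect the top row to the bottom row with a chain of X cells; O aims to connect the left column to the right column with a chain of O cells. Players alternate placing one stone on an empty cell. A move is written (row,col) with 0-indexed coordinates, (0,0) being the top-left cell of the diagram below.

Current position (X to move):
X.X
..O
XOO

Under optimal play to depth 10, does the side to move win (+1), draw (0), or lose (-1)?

value(X.X/..O/XOO, X) = +1

[X.X/..O/XOO] X move#1: (0,1):+1/XXX/..O/XOO*, (1,0):+1/X.X/X.O/XOO, (1,1):+1/X.X/.XO/XOO
[XXX/..O/XOO] O move#2: (1,0):-1/XXX/O.O/XOO*, (1,1):-1/XXX/.OO/XOO
[XXX/O.O/XOO] X move#3: (1,1):+1/XXX/OXO/XOO*
[XXX/OXO/XOO] end (terminal -1, O#4); searched X.X/..O/XOO to 10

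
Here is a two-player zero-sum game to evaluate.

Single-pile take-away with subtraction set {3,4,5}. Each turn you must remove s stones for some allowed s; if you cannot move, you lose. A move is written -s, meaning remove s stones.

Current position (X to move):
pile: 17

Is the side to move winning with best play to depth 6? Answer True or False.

[17] X move#1: -3:-1/14*, -4:-1/13, -5:-1/12
[14] O move#2: -3:-1/11, -4:+1/10*, -5:+1/9
[10] X move#3: -3:-1/7*, -4:-1/6, -5:-1/5
[7] O move#4: -3:-1/4, -4:-1/3, -5:+1/2*
[2] end (terminal -1, X#5); searched 17 to 6

X winning at [17]: False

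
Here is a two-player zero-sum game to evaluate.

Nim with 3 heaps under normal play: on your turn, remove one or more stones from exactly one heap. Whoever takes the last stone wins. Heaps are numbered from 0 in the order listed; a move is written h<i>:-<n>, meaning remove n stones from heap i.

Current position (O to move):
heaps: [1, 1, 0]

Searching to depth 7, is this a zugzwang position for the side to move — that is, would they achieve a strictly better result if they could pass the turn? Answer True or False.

[(1,1,0)] O move#1: h0:-1:-1/(0,1,0)*, h1:-1:-1/(1,0,0)
[(0,1,0)] X move#2: h1:-1:+1/(0,0,0)*
[(0,0,0)] end (terminal -1, O#3); searched (1,1,0) to 7
pass branch (X moves first from the same position):
  | [(1,1,0)] X move#1: h0:-1:-1/(0,1,0)*, h1:-1:-1/(1,0,0)
  | [(0,1,0)] O move#2: h1:-1:+1/(0,0,0)*
  | [(0,0,0)] end (terminal -1, X#3); searched (1,1,0) to 7
O moving scores -1; O passing scores +1

zugzwang((1,1,0), O) = True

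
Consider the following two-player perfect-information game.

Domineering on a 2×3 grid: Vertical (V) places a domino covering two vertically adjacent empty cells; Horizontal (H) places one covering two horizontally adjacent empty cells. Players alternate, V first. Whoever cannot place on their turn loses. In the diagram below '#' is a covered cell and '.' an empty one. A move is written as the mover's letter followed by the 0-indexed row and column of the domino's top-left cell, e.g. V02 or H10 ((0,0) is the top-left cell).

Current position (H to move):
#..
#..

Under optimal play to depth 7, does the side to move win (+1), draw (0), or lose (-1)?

[#../#..] H move#1: H01:+1/###/#..*, H11:+1/#../###
[###/#..] end (terminal -1, V#2); searched #../#.. to 7

value(#../#.., H) = +1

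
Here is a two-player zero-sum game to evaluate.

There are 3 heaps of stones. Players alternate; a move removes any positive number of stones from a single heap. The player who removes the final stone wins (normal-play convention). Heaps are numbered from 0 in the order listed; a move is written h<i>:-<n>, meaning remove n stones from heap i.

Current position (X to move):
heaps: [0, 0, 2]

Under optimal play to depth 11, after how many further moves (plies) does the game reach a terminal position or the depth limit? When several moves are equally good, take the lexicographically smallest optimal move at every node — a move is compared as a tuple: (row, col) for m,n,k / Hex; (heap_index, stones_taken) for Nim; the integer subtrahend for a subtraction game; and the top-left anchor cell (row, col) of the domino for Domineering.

PV length from [(0,0,2)]: 1 ply

p1 X@[(0,0,2)]: h2:-1[(0,0,1)]-1 h2:-2[(0,0,0)]+1*
p2 O@[(0,0,0)] terminal -1; root [(0,0,2)] d11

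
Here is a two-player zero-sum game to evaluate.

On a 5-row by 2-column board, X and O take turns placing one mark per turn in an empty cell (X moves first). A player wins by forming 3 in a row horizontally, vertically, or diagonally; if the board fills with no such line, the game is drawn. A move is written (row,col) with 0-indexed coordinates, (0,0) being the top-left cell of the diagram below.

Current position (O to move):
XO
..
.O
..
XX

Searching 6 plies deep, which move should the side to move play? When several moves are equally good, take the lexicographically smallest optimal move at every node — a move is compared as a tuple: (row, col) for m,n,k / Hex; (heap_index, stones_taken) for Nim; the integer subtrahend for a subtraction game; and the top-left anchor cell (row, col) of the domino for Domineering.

O's best at [XO/../.O/../XX]: (1,1)

p1 O@[XO/../.O/../XX]: (1,0)[XO/O./.O/../XX]+0 (1,1)[XO/.O/.O/../XX]+1* (2,0)[XO/../OO/../XX]+0 (3,0)[XO/../.O/O./XX]+0 (3,1)[XO/../.O/.O/XX]+0
p2 X@[XO/.O/.O/../XX] terminal -1; root [XO/../.O/../XX] d6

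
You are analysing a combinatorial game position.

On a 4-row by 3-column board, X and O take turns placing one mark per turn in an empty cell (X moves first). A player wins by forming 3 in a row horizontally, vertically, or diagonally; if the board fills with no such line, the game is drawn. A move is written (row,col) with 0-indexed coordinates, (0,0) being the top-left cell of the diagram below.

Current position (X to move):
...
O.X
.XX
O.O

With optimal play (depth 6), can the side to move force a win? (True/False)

p1 X@[.../O.X/.XX/O.O]: (0,0)[X../O.X/.XX/O.O]-1 (0,1)[.X./O.X/.XX/O.O]-1 (0,2)[..X/O.X/.XX/O.O]+1* (1,1)[.../OXX/.XX/O.O]-1 (2,0)[.../O.X/XXX/O.O]+1 (3,1)[.../O.X/.XX/OXO]-1
p2 O@[..X/O.X/.XX/O.O] terminal -1; root [.../O.X/.XX/O.O] d6

X winning at [.../O.X/.XX/O.O]: True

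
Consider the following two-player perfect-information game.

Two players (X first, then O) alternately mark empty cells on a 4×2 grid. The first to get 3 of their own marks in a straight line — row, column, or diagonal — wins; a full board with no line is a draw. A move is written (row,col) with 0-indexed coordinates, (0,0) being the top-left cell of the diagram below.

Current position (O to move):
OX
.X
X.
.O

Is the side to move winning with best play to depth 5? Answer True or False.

O winning at [OX/.X/X./.O]: False

ply 1, O at OX/.X/X./.O | (1,0)=-1→OX/OX/X./.O; (2,1)=+0→OX/.X/XO/.O*; (3,0)=-1→OX/.X/X./OO
ply 2, X at OX/.X/XO/.O | (1,0)=+0→OX/XX/XO/.O*; (3,0)=+0→OX/.X/XO/XO
ply 3, O at OX/XX/XO/.O | (3,0)=+0→OX/XX/XO/OO*
ply 4: OX/XX/XO/OO is terminal +0 (X); from OX/.X/X./.O depth 5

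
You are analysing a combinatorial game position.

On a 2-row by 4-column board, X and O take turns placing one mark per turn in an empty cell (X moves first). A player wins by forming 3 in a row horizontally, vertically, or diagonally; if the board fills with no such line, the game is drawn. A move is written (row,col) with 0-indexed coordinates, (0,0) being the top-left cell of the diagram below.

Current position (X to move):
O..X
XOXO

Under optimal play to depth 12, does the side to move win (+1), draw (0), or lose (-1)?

value(O..X/XOXO, X) = 0

[O..X/XOXO] X move#1: (0,1):+0/OX.X/XOXO*, (0,2):+0/O.XX/XOXO
[OX.X/XOXO] O move#2: (0,2):+0/OXOX/XOXO*
[OXOX/XOXO] end (terminal +0, X#3); searched O..X/XOXO to 12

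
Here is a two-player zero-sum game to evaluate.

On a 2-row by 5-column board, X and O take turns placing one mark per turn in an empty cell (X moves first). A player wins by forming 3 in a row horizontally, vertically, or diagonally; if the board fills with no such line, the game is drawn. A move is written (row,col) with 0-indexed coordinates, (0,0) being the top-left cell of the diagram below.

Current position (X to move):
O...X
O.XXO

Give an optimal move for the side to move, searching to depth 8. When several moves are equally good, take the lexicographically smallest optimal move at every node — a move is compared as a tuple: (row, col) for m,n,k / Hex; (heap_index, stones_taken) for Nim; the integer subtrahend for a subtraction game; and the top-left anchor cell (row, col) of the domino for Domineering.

[O...X/O.XXO] X move#1: (0,1):+0/OX..X/O.XXO, (0,2):+1/O.X.X/O.XXO*, (0,3):+1/O..XX/O.XXO, (1,1):+1/O...X/OXXXO
[O.X.X/O.XXO] O move#2: (0,1):-1/OOX.X/O.XXO*, (0,3):-1/O.XOX/O.XXO, (1,1):-1/O.X.X/OOXXO
[OOX.X/O.XXO] X move#3: (0,3):+1/OOXXX/O.XXO*, (1,1):+1/OOX.X/OXXXO
[OOXXX/O.XXO] end (terminal -1, O#4); searched O...X/O.XXO to 8

X's best at [O...X/O.XXO]: (0,2)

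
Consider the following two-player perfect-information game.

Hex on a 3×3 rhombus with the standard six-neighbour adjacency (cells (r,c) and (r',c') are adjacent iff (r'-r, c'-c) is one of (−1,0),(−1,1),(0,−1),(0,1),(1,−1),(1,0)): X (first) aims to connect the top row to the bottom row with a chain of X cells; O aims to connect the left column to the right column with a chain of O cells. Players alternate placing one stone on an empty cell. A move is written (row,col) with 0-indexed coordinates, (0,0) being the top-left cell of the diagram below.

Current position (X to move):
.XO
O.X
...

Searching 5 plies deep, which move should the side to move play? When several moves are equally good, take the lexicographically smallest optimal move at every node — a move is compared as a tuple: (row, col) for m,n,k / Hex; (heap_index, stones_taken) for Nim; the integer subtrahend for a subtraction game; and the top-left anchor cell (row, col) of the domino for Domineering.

X's best at [.XO/O.X/...]: (1,1)

[.XO/O.X/...] X move#1: (0,0):-1/XXO/O.X/..., (1,1):+1/.XO/OXX/...*, (2,0):-1/.XO/O.X/X.., (2,1):-1/.XO/O.X/.X., (2,2):-1/.XO/O.X/..X
[.XO/OXX/...] O move#2: (0,0):-1/OXO/OXX/...*, (2,0):-1/.XO/OXX/O.., (2,1):-1/.XO/OXX/.O., (2,2):-1/.XO/OXX/..O
[OXO/OXX/...] X move#3: (2,0):+1/OXO/OXX/X..*, (2,1):+1/OXO/OXX/.X., (2,2):+1/OXO/OXX/..X
[OXO/OXX/X..] end (terminal -1, O#4); searched .XO/O.X/... to 5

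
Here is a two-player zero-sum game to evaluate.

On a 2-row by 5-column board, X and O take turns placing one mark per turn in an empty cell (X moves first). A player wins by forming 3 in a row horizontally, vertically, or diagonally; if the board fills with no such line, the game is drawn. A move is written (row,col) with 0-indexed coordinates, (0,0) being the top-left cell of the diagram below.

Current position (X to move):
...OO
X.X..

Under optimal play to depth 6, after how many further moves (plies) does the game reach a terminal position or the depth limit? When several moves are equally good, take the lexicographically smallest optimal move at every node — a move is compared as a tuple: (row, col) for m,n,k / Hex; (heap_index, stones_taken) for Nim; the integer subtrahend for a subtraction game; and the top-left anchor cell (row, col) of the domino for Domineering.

[...OO/X.X..] X move#1: (0,0):-1/X..OO/X.X.., (0,1):-1/.X.OO/X.X.., (0,2):+0/..XOO/X.X.., (1,1):+1/...OO/XXX..*, (1,3):-1/...OO/X.XX., (1,4):-1/...OO/X.X.X
[...OO/XXX..] end (terminal -1, O#2); searched ...OO/X.X.. to 6

PV length from [...OO/X.X..]: 1 ply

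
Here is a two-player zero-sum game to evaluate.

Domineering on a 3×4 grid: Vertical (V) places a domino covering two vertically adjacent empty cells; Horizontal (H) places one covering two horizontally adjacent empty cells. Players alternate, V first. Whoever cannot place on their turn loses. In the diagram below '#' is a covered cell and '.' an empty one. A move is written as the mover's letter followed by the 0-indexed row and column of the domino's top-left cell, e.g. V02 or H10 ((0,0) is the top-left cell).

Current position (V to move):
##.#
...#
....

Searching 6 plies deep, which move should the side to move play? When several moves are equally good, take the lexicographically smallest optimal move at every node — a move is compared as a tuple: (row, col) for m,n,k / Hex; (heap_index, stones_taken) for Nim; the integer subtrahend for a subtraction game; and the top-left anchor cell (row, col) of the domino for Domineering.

V's best at [##.#/...#/....]: V11

p1 V@[##.#/...#/....]: V02[####/..##/....]-1 V10[##.#/#..#/#...]-1 V11[##.#/.#.#/.#..]+1* V12[##.#/..##/..#.]-1
p2 H@[##.#/.#.#/.#..]: H22[##.#/.#.#/.###]-1*
p3 V@[##.#/.#.#/.###]: V02[####/.###/.###]+1* V10[##.#/##.#/####]+1
p4 H@[####/.###/.###] terminal -1; root [##.#/...#/....] d6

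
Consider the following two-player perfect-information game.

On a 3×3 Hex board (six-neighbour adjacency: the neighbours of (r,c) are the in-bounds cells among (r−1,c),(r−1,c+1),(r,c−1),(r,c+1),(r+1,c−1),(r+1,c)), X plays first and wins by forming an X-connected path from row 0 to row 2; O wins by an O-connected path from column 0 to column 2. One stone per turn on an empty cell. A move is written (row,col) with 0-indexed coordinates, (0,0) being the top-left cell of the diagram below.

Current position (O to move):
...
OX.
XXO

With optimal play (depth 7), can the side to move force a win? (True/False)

O winning at [.../OX./XXO]: False

ply 1, O at .../OX./XXO | (0,0)=-1→O../OX./XXO*; (0,1)=-1→.O./OX./XXO; (0,2)=-1→..O/OX./XXO; (1,2)=-1→.../OXO/XXO
ply 2, X at O../OX./XXO | (0,1)=+1→OX./OX./XXO*; (0,2)=+1→O.X/OX./XXO; (1,2)=+1→O../OXX/XXO
ply 3: OX./OX./XXO is terminal -1 (O); from .../OX./XXO depth 7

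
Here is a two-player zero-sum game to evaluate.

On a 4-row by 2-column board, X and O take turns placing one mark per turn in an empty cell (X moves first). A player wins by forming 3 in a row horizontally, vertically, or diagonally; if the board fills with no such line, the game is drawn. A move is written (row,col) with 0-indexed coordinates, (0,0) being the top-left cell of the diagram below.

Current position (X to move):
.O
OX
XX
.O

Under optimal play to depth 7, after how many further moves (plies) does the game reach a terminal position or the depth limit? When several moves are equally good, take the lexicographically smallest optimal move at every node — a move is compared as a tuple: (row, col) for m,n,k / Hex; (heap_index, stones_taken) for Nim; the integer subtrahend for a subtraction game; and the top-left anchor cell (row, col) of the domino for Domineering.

[.O/OX/XX/.O] X move#1: (0,0):+0/XO/OX/XX/.O*, (3,0):+0/.O/OX/XX/XO
[XO/OX/XX/.O] O move#2: (3,0):+0/XO/OX/XX/OO*
[XO/OX/XX/OO] end (terminal +0, X#3); searched .O/OX/XX/.O to 7

PV length from [.O/OX/XX/.O]: 2 plies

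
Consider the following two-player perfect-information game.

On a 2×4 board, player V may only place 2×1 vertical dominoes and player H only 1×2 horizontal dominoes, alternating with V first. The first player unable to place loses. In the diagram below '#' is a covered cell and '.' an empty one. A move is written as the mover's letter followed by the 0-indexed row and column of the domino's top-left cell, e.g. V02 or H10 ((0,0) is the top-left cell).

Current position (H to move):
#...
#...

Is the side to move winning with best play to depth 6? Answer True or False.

p1 H@[#.../#...]: H01[###./#...]+1* H02[#.##/#...]+1 H11[#.../###.]+1 H12[#.../#.##]+1
p2 V@[###./#...]: V03[####/#..#]-1*
p3 H@[####/#..#]: H11[####/####]+1*
p4 V@[####/####] terminal -1; root [#.../#...] d6

H winning at [#.../#...]: True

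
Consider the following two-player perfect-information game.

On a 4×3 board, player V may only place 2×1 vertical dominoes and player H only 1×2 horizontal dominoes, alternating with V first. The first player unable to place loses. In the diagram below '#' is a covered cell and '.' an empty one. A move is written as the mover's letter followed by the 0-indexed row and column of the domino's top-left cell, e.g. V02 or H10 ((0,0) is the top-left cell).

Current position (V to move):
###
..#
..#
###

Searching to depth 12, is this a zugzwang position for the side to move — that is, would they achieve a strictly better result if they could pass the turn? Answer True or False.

p1 V@[###/..#/..#/###]: V10[###/#.#/#.#/###]+1* V11[###/.##/.##/###]+1
p2 H@[###/#.#/#.#/###] terminal -1; root [###/..#/..#/###] d12
if V skipped the turn, H would face:
~ p1 H@[###/..#/..#/###]: H10[###/###/..#/###]+1* H20[###/..#/###/###]+1
~ p2 V@[###/###/..#/###] terminal -1; root [###/..#/..#/###] d12
compare (V): move=+1 vs pass=-1

zugzwang(###/..#/..#/###, V) = False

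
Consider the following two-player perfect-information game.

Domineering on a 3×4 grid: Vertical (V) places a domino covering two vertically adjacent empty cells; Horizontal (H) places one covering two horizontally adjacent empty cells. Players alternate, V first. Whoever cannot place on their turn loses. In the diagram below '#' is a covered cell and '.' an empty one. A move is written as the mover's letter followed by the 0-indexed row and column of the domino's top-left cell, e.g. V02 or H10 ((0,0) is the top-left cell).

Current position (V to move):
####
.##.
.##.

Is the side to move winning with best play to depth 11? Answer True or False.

[####/.##./.##.] V move#1: V10:+1/####/###./###.*, V13:+1/####/.###/.###
[####/###./###.] end (terminal -1, H#2); searched ####/.##./.##. to 11

V winning at [####/.##./.##.]: True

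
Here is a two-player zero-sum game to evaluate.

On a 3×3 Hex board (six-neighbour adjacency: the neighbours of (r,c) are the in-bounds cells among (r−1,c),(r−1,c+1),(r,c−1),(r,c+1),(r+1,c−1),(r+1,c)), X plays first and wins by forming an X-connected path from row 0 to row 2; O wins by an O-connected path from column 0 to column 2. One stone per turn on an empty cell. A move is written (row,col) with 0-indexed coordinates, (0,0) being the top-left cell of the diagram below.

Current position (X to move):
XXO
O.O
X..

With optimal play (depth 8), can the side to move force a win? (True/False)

p1 X@[XXO/O.O/X..]: (1,1)[XXO/OXO/X..]+1* (2,1)[XXO/O.O/XX.]-1 (2,2)[XXO/O.O/X.X]-1
p2 O@[XXO/OXO/X..] terminal -1; root [XXO/O.O/X..] d8

X winning at [XXO/O.O/X..]: True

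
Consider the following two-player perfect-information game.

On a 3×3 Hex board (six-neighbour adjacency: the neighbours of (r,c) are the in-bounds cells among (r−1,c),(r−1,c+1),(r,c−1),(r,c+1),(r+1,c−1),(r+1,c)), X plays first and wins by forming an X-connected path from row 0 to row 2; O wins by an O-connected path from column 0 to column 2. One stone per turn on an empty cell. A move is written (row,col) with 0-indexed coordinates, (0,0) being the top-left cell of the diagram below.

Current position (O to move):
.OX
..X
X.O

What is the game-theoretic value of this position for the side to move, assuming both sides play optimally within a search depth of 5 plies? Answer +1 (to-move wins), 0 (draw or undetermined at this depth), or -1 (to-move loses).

value(.OX/..X/X.O, O) = -1

p1 O@[.OX/..X/X.O]: (0,0)[OOX/..X/X.O]-1* (1,0)[.OX/O.X/X.O]-1 (1,1)[.OX/.OX/X.O]-1 (2,1)[.OX/..X/XOO]-1
p2 X@[OOX/..X/X.O]: (1,0)[OOX/X.X/X.O]+1* (1,1)[OOX/.XX/X.O]+1 (2,1)[OOX/..X/XXO]+1
p3 O@[OOX/X.X/X.O]: (1,1)[OOX/XOX/X.O]-1* (2,1)[OOX/X.X/XOO]-1
p4 X@[OOX/XOX/X.O]: (2,1)[OOX/XOX/XXO]+1*
p5 O@[OOX/XOX/XXO] terminal -1; root [.OX/..X/X.O] d5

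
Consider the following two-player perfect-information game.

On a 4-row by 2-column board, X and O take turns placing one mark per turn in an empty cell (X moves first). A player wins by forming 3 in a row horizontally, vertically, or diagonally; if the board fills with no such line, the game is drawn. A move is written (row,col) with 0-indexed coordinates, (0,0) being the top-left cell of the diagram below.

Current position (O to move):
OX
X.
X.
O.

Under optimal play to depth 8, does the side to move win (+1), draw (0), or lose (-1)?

value(OX/X./X./O., O) = 0

[OX/X./X./O.] O move#1: (1,1):+0/OX/XO/X./O.*, (2,1):+0/OX/X./XO/O., (3,1):+0/OX/X./X./OO
[OX/XO/X./O.] X move#2: (2,1):+0/OX/XO/XX/O.*, (3,1):+0/OX/XO/X./OX
[OX/XO/XX/O.] O move#3: (3,1):+0/OX/XO/XX/OO*
[OX/XO/XX/OO] end (terminal +0, X#4); searched OX/X./X./O. to 8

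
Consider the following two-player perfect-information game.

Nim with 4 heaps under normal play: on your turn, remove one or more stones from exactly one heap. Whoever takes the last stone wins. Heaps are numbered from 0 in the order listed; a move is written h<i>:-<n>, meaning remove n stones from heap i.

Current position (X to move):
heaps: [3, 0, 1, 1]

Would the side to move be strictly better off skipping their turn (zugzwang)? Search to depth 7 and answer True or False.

p1 X@[(3,0,1,1)]: h0:-1[(2,0,1,1)]-1 h0:-2[(1,0,1,1)]-1 h0:-3[(0,0,1,1)]+1* h2:-1[(3,0,0,1)]-1 h3:-1[(3,0,1,0)]-1
p2 O@[(0,0,1,1)]: h2:-1[(0,0,0,1)]-1* h3:-1[(0,0,1,0)]-1
p3 X@[(0,0,0,1)]: h3:-1[(0,0,0,0)]+1*
p4 O@[(0,0,0,0)] terminal -1; root [(3,0,1,1)] d7
pass branch (O moves first from the same position):
  | p1 O@[(3,0,1,1)]: h0:-1[(2,0,1,1)]-1 h0:-2[(1,0,1,1)]-1 h0:-3[(0,0,1,1)]+1* h2:-1[(3,0,0,1)]-1 h3:-1[(3,0,1,0)]-1
  | p2 X@[(0,0,1,1)]: h2:-1[(0,0,0,1)]-1* h3:-1[(0,0,1,0)]-1
  | p3 O@[(0,0,0,1)]: h3:-1[(0,0,0,0)]+1*
  | p4 X@[(0,0,0,0)] terminal -1; root [(3,0,1,1)] d7
X moving scores +1; X passing scores -1

zugzwang((3,0,1,1), X) = False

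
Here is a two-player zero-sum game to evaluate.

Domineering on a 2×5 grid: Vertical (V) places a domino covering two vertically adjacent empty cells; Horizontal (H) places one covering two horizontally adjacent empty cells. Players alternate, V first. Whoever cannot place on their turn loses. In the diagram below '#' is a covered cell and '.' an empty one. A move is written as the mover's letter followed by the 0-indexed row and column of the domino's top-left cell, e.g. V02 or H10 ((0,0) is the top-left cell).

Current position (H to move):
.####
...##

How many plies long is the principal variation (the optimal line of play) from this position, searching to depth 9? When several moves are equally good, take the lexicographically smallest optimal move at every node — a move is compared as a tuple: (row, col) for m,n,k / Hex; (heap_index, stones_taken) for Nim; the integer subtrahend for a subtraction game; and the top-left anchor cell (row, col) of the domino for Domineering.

p1 H@[.####/...##]: H10[.####/##.##]+1* H11[.####/.####]-1
p2 V@[.####/##.##] terminal -1; root [.####/...##] d9

PV length from [.####/...##]: 1 ply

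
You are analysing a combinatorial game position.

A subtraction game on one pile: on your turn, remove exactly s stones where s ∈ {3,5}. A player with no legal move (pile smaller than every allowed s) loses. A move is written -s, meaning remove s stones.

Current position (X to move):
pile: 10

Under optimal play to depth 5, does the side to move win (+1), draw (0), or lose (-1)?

p1 X@[10]: -3[7]-1* -5[5]-1
p2 O@[7]: -3[4]-1 -5[2]+1*
p3 X@[2] terminal -1; root [10] d5

value(10, X) = -1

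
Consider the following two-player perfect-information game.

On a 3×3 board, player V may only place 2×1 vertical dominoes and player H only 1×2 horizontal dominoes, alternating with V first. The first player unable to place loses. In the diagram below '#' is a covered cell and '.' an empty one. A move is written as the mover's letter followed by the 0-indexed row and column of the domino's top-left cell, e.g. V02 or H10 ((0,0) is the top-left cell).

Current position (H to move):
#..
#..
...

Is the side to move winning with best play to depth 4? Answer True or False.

H winning at [#../#../...]: True

p1 H@[#../#../...]: H01[###/#../...]-1 H11[#../###/...]+1* H20[#../#../##.]-1 H21[#../#../.##]-1
p2 V@[#../###/...] terminal -1; root [#../#../...] d4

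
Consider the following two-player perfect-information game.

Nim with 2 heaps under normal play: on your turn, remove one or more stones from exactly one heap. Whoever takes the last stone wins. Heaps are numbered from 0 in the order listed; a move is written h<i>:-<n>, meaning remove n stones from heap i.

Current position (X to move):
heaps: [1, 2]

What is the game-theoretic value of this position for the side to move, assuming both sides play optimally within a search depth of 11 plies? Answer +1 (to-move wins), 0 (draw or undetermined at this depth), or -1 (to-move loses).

[(1,2)] X move#1: h0:-1:-1/(0,2), h1:-1:+1/(1,1)*, h1:-2:-1/(1,0)
[(1,1)] O move#2: h0:-1:-1/(0,1)*, h1:-1:-1/(1,0)
[(0,1)] X move#3: h1:-1:+1/(0,0)*
[(0,0)] end (terminal -1, O#4); searched (1,2) to 11

value((1,2), X) = +1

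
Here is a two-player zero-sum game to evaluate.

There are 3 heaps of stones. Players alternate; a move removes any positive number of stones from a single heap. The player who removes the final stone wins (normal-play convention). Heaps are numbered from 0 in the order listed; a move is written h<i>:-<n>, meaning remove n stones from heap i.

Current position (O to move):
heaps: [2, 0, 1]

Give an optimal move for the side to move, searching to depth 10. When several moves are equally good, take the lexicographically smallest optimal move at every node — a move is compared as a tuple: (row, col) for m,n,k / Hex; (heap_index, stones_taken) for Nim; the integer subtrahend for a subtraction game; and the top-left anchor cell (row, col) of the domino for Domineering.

ply 1, O at (2,0,1) | h0:-1=+1→(1,0,1)*; h0:-2=-1→(0,0,1); h2:-1=-1→(2,0,0)
ply 2, X at (1,0,1) | h0:-1=-1→(0,0,1)*; h2:-1=-1→(1,0,0)
ply 3, O at (0,0,1) | h2:-1=+1→(0,0,0)*
ply 4: (0,0,0) is terminal -1 (X); from (2,0,1) depth 10

O's best at [(2,0,1)]: h0:-1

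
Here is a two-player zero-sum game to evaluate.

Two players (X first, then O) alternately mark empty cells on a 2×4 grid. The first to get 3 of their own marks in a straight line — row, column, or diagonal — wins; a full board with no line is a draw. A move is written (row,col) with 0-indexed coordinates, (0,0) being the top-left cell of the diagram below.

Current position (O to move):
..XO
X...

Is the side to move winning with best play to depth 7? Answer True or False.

[..XO/X...] O move#1: (0,0):+0/O.XO/X...*, (0,1):+0/.OXO/X..., (1,1):+0/..XO/XO.., (1,2):+0/..XO/X.O., (1,3):+0/..XO/X..O
[O.XO/X...] X move#2: (0,1):+0/OXXO/X...*, (1,1):+0/O.XO/XX.., (1,2):+0/O.XO/X.X., (1,3):+0/O.XO/X..X
[OXXO/X...] O move#3: (1,1):+0/OXXO/XO..*, (1,2):+0/OXXO/X.O., (1,3):+0/OXXO/X..O
[OXXO/XO..] X move#4: (1,2):+0/OXXO/XOX.*, (1,3):+0/OXXO/XO.X
[OXXO/XOX.] O move#5: (1,3):+0/OXXO/XOXO*
[OXXO/XOXO] end (terminal +0, X#6); searched ..XO/X... to 7

O winning at [..XO/X...]: False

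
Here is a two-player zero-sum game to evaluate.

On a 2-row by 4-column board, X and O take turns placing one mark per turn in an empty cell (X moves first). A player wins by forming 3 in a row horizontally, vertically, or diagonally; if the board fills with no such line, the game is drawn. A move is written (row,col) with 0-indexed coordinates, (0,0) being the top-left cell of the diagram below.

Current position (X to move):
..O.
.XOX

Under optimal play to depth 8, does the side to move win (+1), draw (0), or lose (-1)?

value(..O./.XOX, X) = 0

[..O./.XOX] X move#1: (0,0):+0/X.O./.XOX*, (0,1):+0/.XO./.XOX, (0,3):+0/..OX/.XOX, (1,0):-1/..O./XXOX
[X.O./.XOX] O move#2: (0,1):+0/XOO./.XOX*, (0,3):+0/X.OO/.XOX, (1,0):+0/X.O./OXOX
[XOO./.XOX] X move#3: (0,3):+0/XOOX/.XOX*, (1,0):-1/XOO./XXOX
[XOOX/.XOX] O move#4: (1,0):+0/XOOX/OXOX*
[XOOX/OXOX] end (terminal +0, X#5); searched ..O./.XOX to 8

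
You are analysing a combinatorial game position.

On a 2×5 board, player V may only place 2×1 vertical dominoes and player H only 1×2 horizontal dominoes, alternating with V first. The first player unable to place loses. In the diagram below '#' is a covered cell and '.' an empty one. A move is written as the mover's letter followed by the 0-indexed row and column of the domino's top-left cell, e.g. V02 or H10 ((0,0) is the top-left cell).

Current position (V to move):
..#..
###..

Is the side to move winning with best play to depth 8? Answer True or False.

V winning at [..#../###..]: True

[..#../###..] V move#1: V03:+1/..##./####.*, V04:+1/..#.#/###.#
[..##./####.] H move#2: H00:-1/####./####.*
[####./####.] V move#3: V04:+1/#####/#####*
[#####/#####] end (terminal -1, H#4); searched ..#../###.. to 8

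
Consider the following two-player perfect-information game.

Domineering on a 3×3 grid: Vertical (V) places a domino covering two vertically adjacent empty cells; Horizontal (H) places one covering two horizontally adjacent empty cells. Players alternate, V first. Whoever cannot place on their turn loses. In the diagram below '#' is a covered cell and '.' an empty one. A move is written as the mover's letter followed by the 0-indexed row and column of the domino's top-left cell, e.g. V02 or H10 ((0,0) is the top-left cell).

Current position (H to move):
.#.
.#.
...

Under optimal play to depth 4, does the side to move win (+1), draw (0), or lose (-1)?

value(.#./.#./..., H) = -1

ply 1, H at .#./.#./... | H20=-1→.#./.#./##.*; H21=-1→.#./.#./.##
ply 2, V at .#./.#./##. | V00=+1→##./##./##.*; V02=+1→.##/.##/##.; V12=+1→.#./.##/###
ply 3: ##./##./##. is terminal -1 (H); from .#./.#./... depth 4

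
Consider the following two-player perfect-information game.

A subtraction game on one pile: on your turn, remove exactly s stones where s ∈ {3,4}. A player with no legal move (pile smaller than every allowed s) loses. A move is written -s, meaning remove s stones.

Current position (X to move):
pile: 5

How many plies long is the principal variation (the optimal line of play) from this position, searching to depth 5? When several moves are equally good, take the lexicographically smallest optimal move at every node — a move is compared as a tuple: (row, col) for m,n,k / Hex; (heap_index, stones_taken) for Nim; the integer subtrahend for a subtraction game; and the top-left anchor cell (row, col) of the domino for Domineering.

ply 1, X at 5 | -3=+1→2*; -4=+1→1
ply 2: 2 is terminal -1 (O); from 5 depth 5

PV length from [5]: 1 ply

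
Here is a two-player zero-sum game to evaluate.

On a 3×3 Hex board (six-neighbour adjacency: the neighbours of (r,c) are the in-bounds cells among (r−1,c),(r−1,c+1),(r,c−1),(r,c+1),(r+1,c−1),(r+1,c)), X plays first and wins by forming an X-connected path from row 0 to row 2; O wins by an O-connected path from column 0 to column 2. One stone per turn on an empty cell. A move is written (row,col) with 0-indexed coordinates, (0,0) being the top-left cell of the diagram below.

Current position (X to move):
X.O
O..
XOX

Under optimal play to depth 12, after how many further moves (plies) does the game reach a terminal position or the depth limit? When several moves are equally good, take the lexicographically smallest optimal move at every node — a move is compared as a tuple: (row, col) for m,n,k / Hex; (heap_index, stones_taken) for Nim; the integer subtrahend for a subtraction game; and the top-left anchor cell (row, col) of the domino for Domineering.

PV length from [X.O/O../XOX]: 2 plies

ply 1, X at X.O/O../XOX | (0,1)=-1→XXO/O../XOX*; (1,1)=-1→X.O/OX./XOX; (1,2)=-1→X.O/O.X/XOX
ply 2, O at XXO/O../XOX | (1,1)=+1→XXO/OO./XOX*; (1,2)=-1→XXO/O.O/XOX
ply 3: XXO/OO./XOX is terminal -1 (X); from X.O/O../XOX depth 12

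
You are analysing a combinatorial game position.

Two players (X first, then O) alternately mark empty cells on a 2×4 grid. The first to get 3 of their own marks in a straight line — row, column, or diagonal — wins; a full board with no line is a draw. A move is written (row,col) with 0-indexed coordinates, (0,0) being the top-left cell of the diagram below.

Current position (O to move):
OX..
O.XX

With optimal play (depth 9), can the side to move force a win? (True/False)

p1 O@[OX../O.XX]: (0,2)[OXO./O.XX]-1 (0,3)[OX.O/O.XX]-1 (1,1)[OX../OOXX]+0*
p2 X@[OX../OOXX]: (0,2)[OXX./OOXX]+0* (0,3)[OX.X/OOXX]+0
p3 O@[OXX./OOXX]: (0,3)[OXXO/OOXX]+0*
p4 X@[OXXO/OOXX] terminal +0; root [OX../O.XX] d9

O winning at [OX../O.XX]: False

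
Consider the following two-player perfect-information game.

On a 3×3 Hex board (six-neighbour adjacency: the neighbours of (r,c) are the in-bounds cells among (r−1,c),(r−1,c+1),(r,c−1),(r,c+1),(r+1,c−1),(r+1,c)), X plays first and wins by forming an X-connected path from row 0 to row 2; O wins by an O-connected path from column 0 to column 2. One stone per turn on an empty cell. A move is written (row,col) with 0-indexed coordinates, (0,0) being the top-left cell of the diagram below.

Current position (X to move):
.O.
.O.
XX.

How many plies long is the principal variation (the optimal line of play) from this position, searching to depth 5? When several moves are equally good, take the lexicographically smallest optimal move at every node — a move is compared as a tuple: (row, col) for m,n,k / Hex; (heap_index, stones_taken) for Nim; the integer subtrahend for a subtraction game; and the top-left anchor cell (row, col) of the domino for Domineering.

ply 1, X at .O./.O./XX. | (0,0)=-1→XO./.O./XX.*; (0,2)=-1→.OX/.O./XX.; (1,0)=-1→.O./XO./XX.; (1,2)=-1→.O./.OX/XX.; (2,2)=-1→.O./.O./XXX
ply 2, O at XO./.O./XX. | (0,2)=-1→XOO/.O./XX.; (1,0)=+1→XO./OO./XX.*; (1,2)=-1→XO./.OO/XX.; (2,2)=-1→XO./.O./XXO
ply 3, X at XO./OO./XX. | (0,2)=-1→XOX/OO./XX.*; (1,2)=-1→XO./OOX/XX.; (2,2)=-1→XO./OO./XXX
ply 4, O at XOX/OO./XX. | (1,2)=+1→XOX/OOO/XX.*; (2,2)=-1→XOX/OO./XXO
ply 5: XOX/OOO/XX. is terminal -1 (X); from .O./.O./XX. depth 5

PV length from [.O./.O./XX.]: 4 plies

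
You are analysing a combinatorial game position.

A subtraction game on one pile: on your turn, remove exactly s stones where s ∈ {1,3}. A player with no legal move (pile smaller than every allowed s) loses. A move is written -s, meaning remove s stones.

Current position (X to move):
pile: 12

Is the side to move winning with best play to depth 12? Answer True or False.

X winning at [12]: False

[12] X move#1: -1:-1/11*, -3:-1/9
[11] O move#2: -1:+1/10*, -3:+1/8
[10] X move#3: -1:-1/9*, -3:-1/7
[9] O move#4: -1:+1/8*, -3:+1/6
[8] X move#5: -1:-1/7*, -3:-1/5
[7] O move#6: -1:+1/6*, -3:+1/4
[6] X move#7: -1:-1/5*, -3:-1/3
[5] O move#8: -1:+1/4*, -3:+1/2
[4] X move#9: -1:-1/3*, -3:-1/1
[3] O move#10: -1:+1/2*, -3:+1/0
[2] X move#11: -1:-1/1*
[1] O move#12: -1:+1/0*
[0] end (terminal -1, X#13); searched 12 to 12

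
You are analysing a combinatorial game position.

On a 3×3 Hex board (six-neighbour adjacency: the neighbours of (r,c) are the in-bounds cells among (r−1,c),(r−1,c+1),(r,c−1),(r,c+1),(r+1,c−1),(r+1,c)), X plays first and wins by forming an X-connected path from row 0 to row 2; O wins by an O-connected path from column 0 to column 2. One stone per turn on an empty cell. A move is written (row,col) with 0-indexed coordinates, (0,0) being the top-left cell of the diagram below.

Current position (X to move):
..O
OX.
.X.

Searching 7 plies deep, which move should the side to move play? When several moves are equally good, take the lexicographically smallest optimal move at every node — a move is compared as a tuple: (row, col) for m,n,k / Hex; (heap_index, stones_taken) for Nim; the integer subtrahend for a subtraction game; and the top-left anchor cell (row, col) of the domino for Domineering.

p1 X@[..O/OX./.X.]: (0,0)[X.O/OX./.X.]-1 (0,1)[.XO/OX./.X.]+1* (1,2)[..O/OXX/.X.]-1 (2,0)[..O/OX./XX.]-1 (2,2)[..O/OX./.XX]-1
p2 O@[.XO/OX./.X.] terminal -1; root [..O/OX./.X.] d7

X's best at [..O/OX./.X.]: (0,1)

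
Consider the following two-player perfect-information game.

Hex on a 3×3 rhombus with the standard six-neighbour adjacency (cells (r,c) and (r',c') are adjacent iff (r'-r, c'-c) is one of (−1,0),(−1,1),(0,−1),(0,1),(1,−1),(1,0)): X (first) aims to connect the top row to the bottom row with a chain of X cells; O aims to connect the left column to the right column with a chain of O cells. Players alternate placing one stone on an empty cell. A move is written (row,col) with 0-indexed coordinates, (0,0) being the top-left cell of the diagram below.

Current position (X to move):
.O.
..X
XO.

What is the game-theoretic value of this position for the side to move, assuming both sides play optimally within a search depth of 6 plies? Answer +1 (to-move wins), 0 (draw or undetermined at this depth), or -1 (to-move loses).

[.O./..X/XO.] X move#1: (0,0):+1/XO./..X/XO.*, (0,2):+1/.OX/..X/XO., (1,0):+1/.O./X.X/XO., (1,1):-1/.O./.XX/XO., (2,2):-1/.O./..X/XOX
[XO./..X/XO.] O move#2: (0,2):-1/XOO/..X/XO.*, (1,0):-1/XO./O.X/XO., (1,1):-1/XO./.OX/XO., (2,2):-1/XO./..X/XOO
[XOO/..X/XO.] X move#3: (1,0):+1/XOO/X.X/XO.*, (1,1):-1/XOO/.XX/XO., (2,2):-1/XOO/..X/XOX
[XOO/X.X/XO.] end (terminal -1, O#4); searched .O./..X/XO. to 6

value(.O./..X/XO., X) = +1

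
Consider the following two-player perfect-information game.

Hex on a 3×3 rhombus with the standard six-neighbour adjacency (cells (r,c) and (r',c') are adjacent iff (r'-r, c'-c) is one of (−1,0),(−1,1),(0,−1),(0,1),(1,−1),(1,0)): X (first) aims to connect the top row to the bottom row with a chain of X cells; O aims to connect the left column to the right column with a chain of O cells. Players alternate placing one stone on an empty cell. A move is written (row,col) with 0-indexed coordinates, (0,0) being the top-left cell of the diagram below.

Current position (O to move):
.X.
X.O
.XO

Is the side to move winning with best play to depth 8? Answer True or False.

O winning at [.X./X.O/.XO]: False

ply 1, O at .X./X.O/.XO | (0,0)=-1→OX./X.O/.XO*; (0,2)=-1→.XO/X.O/.XO; (1,1)=-1→.X./XOO/.XO; (2,0)=-1→.X./X.O/OXO
ply 2, X at OX./X.O/.XO | (0,2)=+1→OXX/X.O/.XO*; (1,1)=+1→OX./XXO/.XO; (2,0)=+1→OX./X.O/XXO
ply 3, O at OXX/X.O/.XO | (1,1)=-1→OXX/XOO/.XO*; (2,0)=-1→OXX/X.O/OXO
ply 4, X at OXX/XOO/.XO | (2,0)=+1→OXX/XOO/XXO*
ply 5: OXX/XOO/XXO is terminal -1 (O); from .X./X.O/.XO depth 8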